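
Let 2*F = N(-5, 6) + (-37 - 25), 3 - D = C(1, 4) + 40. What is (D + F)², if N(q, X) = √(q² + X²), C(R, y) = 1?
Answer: (138 - √61)²/4 ≈ 4237.3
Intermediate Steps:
N(q, X) = √(X² + q²)
D = -38 (D = 3 - (1 + 40) = 3 - 1*41 = 3 - 41 = -38)
F = -31 + √61/2 (F = (√(6² + (-5)²) + (-37 - 25))/2 = (√(36 + 25) - 62)/2 = (√61 - 62)/2 = (-62 + √61)/2 = -31 + √61/2 ≈ -27.095)
(D + F)² = (-38 + (-31 + √61/2))² = (-69 + √61/2)²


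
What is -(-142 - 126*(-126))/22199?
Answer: -15734/22199 ≈ -0.70877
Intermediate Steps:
-(-142 - 126*(-126))/22199 = -(-142 + 15876)*(1/22199) = -1*15734*(1/22199) = -15734*1/22199 = -15734/22199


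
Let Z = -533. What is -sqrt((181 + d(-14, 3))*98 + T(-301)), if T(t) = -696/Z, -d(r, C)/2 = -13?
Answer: -sqrt(5763400422)/533 ≈ -142.43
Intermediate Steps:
d(r, C) = 26 (d(r, C) = -2*(-13) = 26)
T(t) = 696/533 (T(t) = -696/(-533) = -696*(-1/533) = 696/533)
-sqrt((181 + d(-14, 3))*98 + T(-301)) = -sqrt((181 + 26)*98 + 696/533) = -sqrt(207*98 + 696/533) = -sqrt(20286 + 696/533) = -sqrt(10813134/533) = -sqrt(5763400422)/533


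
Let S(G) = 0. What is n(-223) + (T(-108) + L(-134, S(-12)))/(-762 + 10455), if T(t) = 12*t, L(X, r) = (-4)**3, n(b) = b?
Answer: -2162899/9693 ≈ -223.14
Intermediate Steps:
L(X, r) = -64
n(-223) + (T(-108) + L(-134, S(-12)))/(-762 + 10455) = -223 + (12*(-108) - 64)/(-762 + 10455) = -223 + (-1296 - 64)/9693 = -223 - 1360*1/9693 = -223 - 1360/9693 = -2162899/9693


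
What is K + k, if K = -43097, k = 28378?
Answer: -14719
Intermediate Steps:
K + k = -43097 + 28378 = -14719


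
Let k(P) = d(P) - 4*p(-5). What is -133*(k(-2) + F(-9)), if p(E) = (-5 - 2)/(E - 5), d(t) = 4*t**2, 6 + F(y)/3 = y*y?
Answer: -158403/5 ≈ -31681.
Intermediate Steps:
F(y) = -18 + 3*y**2 (F(y) = -18 + 3*(y*y) = -18 + 3*y**2)
p(E) = -7/(-5 + E)
k(P) = -14/5 + 4*P**2 (k(P) = 4*P**2 - (-28)/(-5 - 5) = 4*P**2 - (-28)/(-10) = 4*P**2 - (-28)*(-1)/10 = 4*P**2 - 4*7/10 = 4*P**2 - 14/5 = -14/5 + 4*P**2)
-133*(k(-2) + F(-9)) = -133*((-14/5 + 4*(-2)**2) + (-18 + 3*(-9)**2)) = -133*((-14/5 + 4*4) + (-18 + 3*81)) = -133*((-14/5 + 16) + (-18 + 243)) = -133*(66/5 + 225) = -133*1191/5 = -158403/5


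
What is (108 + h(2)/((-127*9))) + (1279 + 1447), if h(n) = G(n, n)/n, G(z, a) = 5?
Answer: 6478519/2286 ≈ 2834.0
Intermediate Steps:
h(n) = 5/n
(108 + h(2)/((-127*9))) + (1279 + 1447) = (108 + (5/2)/((-127*9))) + (1279 + 1447) = (108 + (5*(½))/(-1143)) + 2726 = (108 + (5/2)*(-1/1143)) + 2726 = (108 - 5/2286) + 2726 = 246883/2286 + 2726 = 6478519/2286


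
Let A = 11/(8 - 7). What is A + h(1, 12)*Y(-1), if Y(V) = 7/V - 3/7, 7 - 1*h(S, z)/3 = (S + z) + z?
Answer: 2885/7 ≈ 412.14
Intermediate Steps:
h(S, z) = 21 - 6*z - 3*S (h(S, z) = 21 - 3*((S + z) + z) = 21 - 3*(S + 2*z) = 21 + (-6*z - 3*S) = 21 - 6*z - 3*S)
Y(V) = -3/7 + 7/V (Y(V) = 7/V - 3*⅐ = 7/V - 3/7 = -3/7 + 7/V)
A = 11 (A = 11/1 = 11*1 = 11)
A + h(1, 12)*Y(-1) = 11 + (21 - 6*12 - 3*1)*(-3/7 + 7/(-1)) = 11 + (21 - 72 - 3)*(-3/7 + 7*(-1)) = 11 - 54*(-3/7 - 7) = 11 - 54*(-52/7) = 11 + 2808/7 = 2885/7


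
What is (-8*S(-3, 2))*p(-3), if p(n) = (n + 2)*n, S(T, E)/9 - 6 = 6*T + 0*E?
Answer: 2592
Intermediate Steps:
S(T, E) = 54 + 54*T (S(T, E) = 54 + 9*(6*T + 0*E) = 54 + 9*(6*T + 0) = 54 + 9*(6*T) = 54 + 54*T)
p(n) = n*(2 + n) (p(n) = (2 + n)*n = n*(2 + n))
(-8*S(-3, 2))*p(-3) = (-8*(54 + 54*(-3)))*(-3*(2 - 3)) = (-8*(54 - 162))*(-3*(-1)) = -8*(-108)*3 = 864*3 = 2592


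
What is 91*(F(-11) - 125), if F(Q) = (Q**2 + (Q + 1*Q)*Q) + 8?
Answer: 22386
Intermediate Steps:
F(Q) = 8 + 3*Q**2 (F(Q) = (Q**2 + (Q + Q)*Q) + 8 = (Q**2 + (2*Q)*Q) + 8 = (Q**2 + 2*Q**2) + 8 = 3*Q**2 + 8 = 8 + 3*Q**2)
91*(F(-11) - 125) = 91*((8 + 3*(-11)**2) - 125) = 91*((8 + 3*121) - 125) = 91*((8 + 363) - 125) = 91*(371 - 125) = 91*246 = 22386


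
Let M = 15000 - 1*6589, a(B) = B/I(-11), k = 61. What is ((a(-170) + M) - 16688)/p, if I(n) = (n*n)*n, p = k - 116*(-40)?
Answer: -11016517/6257031 ≈ -1.7607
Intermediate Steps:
p = 4701 (p = 61 - 116*(-40) = 61 + 4640 = 4701)
I(n) = n³ (I(n) = n²*n = n³)
a(B) = -B/1331 (a(B) = B/((-11)³) = B/(-1331) = B*(-1/1331) = -B/1331)
M = 8411 (M = 15000 - 6589 = 8411)
((a(-170) + M) - 16688)/p = ((-1/1331*(-170) + 8411) - 16688)/4701 = ((170/1331 + 8411) - 16688)*(1/4701) = (11195211/1331 - 16688)*(1/4701) = -11016517/1331*1/4701 = -11016517/6257031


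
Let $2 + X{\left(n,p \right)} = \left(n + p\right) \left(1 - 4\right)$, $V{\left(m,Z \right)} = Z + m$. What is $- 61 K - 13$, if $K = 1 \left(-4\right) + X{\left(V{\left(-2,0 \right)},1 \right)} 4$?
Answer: $-13$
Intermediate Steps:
$X{\left(n,p \right)} = -2 - 3 n - 3 p$ ($X{\left(n,p \right)} = -2 + \left(n + p\right) \left(1 - 4\right) = -2 + \left(n + p\right) \left(-3\right) = -2 - \left(3 n + 3 p\right) = -2 - 3 n - 3 p$)
$K = 0$ ($K = 1 \left(-4\right) + \left(-2 - 3 \left(0 - 2\right) - 3\right) 4 = -4 + \left(-2 - -6 - 3\right) 4 = -4 + \left(-2 + 6 - 3\right) 4 = -4 + 1 \cdot 4 = -4 + 4 = 0$)
$- 61 K - 13 = \left(-61\right) 0 - 13 = 0 - 13 = -13$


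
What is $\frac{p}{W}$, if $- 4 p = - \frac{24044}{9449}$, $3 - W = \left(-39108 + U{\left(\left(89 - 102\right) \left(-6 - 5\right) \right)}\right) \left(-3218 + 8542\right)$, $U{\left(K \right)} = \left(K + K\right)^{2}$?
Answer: $- \frac{6011}{2147482819141} \approx -2.7991 \cdot 10^{-9}$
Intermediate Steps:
$U{\left(K \right)} = 4 K^{2}$ ($U{\left(K \right)} = \left(2 K\right)^{2} = 4 K^{2}$)
$W = -227270909$ ($W = 3 - \left(-39108 + 4 \left(\left(89 - 102\right) \left(-6 - 5\right)\right)^{2}\right) \left(-3218 + 8542\right) = 3 - \left(-39108 + 4 \left(\left(-13\right) \left(-11\right)\right)^{2}\right) 5324 = 3 - \left(-39108 + 4 \cdot 143^{2}\right) 5324 = 3 - \left(-39108 + 4 \cdot 20449\right) 5324 = 3 - \left(-39108 + 81796\right) 5324 = 3 - 42688 \cdot 5324 = 3 - 227270912 = -227270909$)
$p = \frac{6011}{9449}$ ($p = - \frac{\left(-24044\right) \frac{1}{9449}}{4} = \left(- \frac{1}{4}\right) \left(- \frac{24044}{9449}\right) = \frac{6011}{9449} \approx 0.63615$)
$\frac{p}{W} = \frac{6011}{9449 \left(-227270909\right)} = \frac{6011}{9449} \left(- \frac{1}{227270909}\right) = - \frac{6011}{2147482819141}$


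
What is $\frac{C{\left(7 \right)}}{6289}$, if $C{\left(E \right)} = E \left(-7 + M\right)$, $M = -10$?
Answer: $- \frac{119}{6289} \approx -0.018922$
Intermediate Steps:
$C{\left(E \right)} = - 17 E$ ($C{\left(E \right)} = E \left(-7 - 10\right) = E \left(-17\right) = - 17 E$)
$\frac{C{\left(7 \right)}}{6289} = \frac{\left(-17\right) 7}{6289} = \left(-119\right) \frac{1}{6289} = - \frac{119}{6289}$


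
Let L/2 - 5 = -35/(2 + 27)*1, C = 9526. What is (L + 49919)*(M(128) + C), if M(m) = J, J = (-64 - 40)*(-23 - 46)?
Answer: 24182341442/29 ≈ 8.3387e+8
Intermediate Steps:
L = 220/29 (L = 10 + 2*(-35/(2 + 27)*1) = 10 + 2*(-35/29*1) = 10 + 2*(-35/29) = 10 - 70/29 = 220/29 ≈ 7.5862)
J = 7176 (J = -104*(-69) = 7176)
M(m) = 7176
(L + 49919)*(M(128) + C) = (220/29 + 49919)*(7176 + 9526) = (1447871/29)*16702 = 24182341442/29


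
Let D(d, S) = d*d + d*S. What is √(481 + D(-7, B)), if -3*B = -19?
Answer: √4371/3 ≈ 22.038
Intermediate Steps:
B = 19/3 (B = -⅓*(-19) = 19/3 ≈ 6.3333)
D(d, S) = d² + S*d
√(481 + D(-7, B)) = √(481 - 7*(19/3 - 7)) = √(481 - 7*(-⅔)) = √(481 + 14/3) = √(1457/3) = √4371/3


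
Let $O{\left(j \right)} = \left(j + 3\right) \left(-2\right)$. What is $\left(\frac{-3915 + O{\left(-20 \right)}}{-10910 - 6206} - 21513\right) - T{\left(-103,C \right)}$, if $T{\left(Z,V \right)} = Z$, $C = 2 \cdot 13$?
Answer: $- \frac{366449679}{17116} \approx -21410.0$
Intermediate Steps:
$O{\left(j \right)} = -6 - 2 j$ ($O{\left(j \right)} = \left(3 + j\right) \left(-2\right) = -6 - 2 j$)
$C = 26$
$\left(\frac{-3915 + O{\left(-20 \right)}}{-10910 - 6206} - 21513\right) - T{\left(-103,C \right)} = \left(\frac{-3915 - -34}{-10910 - 6206} - 21513\right) - -103 = \left(\frac{-3915 + \left(-6 + 40\right)}{-17116} - 21513\right) + 103 = \left(\left(-3915 + 34\right) \left(- \frac{1}{17116}\right) - 21513\right) + 103 = \left(\left(-3881\right) \left(- \frac{1}{17116}\right) - 21513\right) + 103 = \left(\frac{3881}{17116} - 21513\right) + 103 = - \frac{368212627}{17116} + 103 = - \frac{366449679}{17116}$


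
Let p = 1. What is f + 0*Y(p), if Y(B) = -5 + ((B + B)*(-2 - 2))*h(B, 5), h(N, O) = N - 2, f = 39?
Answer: 39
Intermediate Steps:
h(N, O) = -2 + N
Y(B) = -5 - 8*B*(-2 + B) (Y(B) = -5 + ((B + B)*(-2 - 2))*(-2 + B) = -5 + ((2*B)*(-4))*(-2 + B) = -5 + (-8*B)*(-2 + B) = -5 - 8*B*(-2 + B))
f + 0*Y(p) = 39 + 0*(-5 - 8*1*(-2 + 1)) = 39 + 0*(-5 - 8*1*(-1)) = 39 + 0*(-5 + 8) = 39 + 0*3 = 39 + 0 = 39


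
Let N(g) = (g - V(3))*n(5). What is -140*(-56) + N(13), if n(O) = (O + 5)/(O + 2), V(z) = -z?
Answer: 55040/7 ≈ 7862.9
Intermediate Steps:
n(O) = (5 + O)/(2 + O)
N(g) = 30/7 + 10*g/7 (N(g) = (g - (-1)*3)*((5 + 5)/(2 + 5)) = (g - 1*(-3))*(10/7) = (g + 3)*((1/7)*10) = (3 + g)*(10/7) = 30/7 + 10*g/7)
-140*(-56) + N(13) = -140*(-56) + (30/7 + (10/7)*13) = 7840 + (30/7 + 130/7) = 7840 + 160/7 = 55040/7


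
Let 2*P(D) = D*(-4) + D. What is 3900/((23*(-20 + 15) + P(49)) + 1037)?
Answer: 7800/1697 ≈ 4.5963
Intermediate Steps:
P(D) = -3*D/2 (P(D) = (D*(-4) + D)/2 = (-4*D + D)/2 = (-3*D)/2 = -3*D/2)
3900/((23*(-20 + 15) + P(49)) + 1037) = 3900/((23*(-20 + 15) - 3/2*49) + 1037) = 3900/((23*(-5) - 147/2) + 1037) = 3900/((-115 - 147/2) + 1037) = 3900/(-377/2 + 1037) = 3900/(1697/2) = 3900*(2/1697) = 7800/1697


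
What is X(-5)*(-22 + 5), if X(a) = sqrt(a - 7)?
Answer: -34*I*sqrt(3) ≈ -58.89*I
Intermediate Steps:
X(a) = sqrt(-7 + a)
X(-5)*(-22 + 5) = sqrt(-7 - 5)*(-22 + 5) = sqrt(-12)*(-17) = (2*I*sqrt(3))*(-17) = -34*I*sqrt(3)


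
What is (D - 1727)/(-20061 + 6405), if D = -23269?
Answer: 2083/1138 ≈ 1.8304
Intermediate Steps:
(D - 1727)/(-20061 + 6405) = (-23269 - 1727)/(-20061 + 6405) = -24996/(-13656) = -24996*(-1/13656) = 2083/1138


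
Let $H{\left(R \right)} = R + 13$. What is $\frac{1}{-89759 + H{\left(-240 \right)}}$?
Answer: $- \frac{1}{89986} \approx -1.1113 \cdot 10^{-5}$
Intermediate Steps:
$H{\left(R \right)} = 13 + R$
$\frac{1}{-89759 + H{\left(-240 \right)}} = \frac{1}{-89759 + \left(13 - 240\right)} = \frac{1}{-89759 - 227} = \frac{1}{-89986} = - \frac{1}{89986}$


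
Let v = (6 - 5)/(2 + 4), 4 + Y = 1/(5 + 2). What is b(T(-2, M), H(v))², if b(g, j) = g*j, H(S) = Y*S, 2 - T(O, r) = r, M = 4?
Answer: 81/49 ≈ 1.6531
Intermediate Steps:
T(O, r) = 2 - r
Y = -27/7 (Y = -4 + 1/(5 + 2) = -4 + 1/7 = -4 + ⅐ = -27/7 ≈ -3.8571)
v = ⅙ (v = 1/6 = 1*(⅙) = ⅙ ≈ 0.16667)
H(S) = -27*S/7
b(T(-2, M), H(v))² = ((2 - 1*4)*(-27/7*⅙))² = ((2 - 4)*(-9/14))² = (-2*(-9/14))² = (9/7)² = 81/49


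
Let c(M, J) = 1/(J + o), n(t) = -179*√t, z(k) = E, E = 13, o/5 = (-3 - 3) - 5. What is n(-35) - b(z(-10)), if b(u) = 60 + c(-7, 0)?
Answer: -3299/55 - 179*I*√35 ≈ -59.982 - 1059.0*I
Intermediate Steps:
o = -55 (o = 5*((-3 - 3) - 5) = 5*(-6 - 5) = 5*(-11) = -55)
z(k) = 13
c(M, J) = 1/(-55 + J) (c(M, J) = 1/(J - 55) = 1/(-55 + J))
b(u) = 3299/55 (b(u) = 60 + 1/(-55 + 0) = 60 + 1/(-55) = 60 - 1/55 = 3299/55)
n(-35) - b(z(-10)) = -179*I*√35 - 1*3299/55 = -179*I*√35 - 3299/55 = -3299/55 - 179*I*√35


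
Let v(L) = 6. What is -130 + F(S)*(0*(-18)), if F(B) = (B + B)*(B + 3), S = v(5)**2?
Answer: -130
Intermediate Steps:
S = 36 (S = 6**2 = 36)
F(B) = 2*B*(3 + B) (F(B) = (2*B)*(3 + B) = 2*B*(3 + B))
-130 + F(S)*(0*(-18)) = -130 + (2*36*(3 + 36))*(0*(-18)) = -130 + (2*36*39)*0 = -130 + 2808*0 = -130 + 0 = -130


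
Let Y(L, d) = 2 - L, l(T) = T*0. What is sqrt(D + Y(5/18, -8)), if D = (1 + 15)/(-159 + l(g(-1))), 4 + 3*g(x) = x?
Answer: sqrt(163982)/318 ≈ 1.2734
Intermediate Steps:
g(x) = -4/3 + x/3
l(T) = 0
D = -16/159 (D = (1 + 15)/(-159 + 0) = 16/(-159) = 16*(-1/159) = -16/159 ≈ -0.10063)
sqrt(D + Y(5/18, -8)) = sqrt(-16/159 + (2 - 5/18)) = sqrt(-16/159 + 31/18) = sqrt(1547/954) = sqrt(163982)/318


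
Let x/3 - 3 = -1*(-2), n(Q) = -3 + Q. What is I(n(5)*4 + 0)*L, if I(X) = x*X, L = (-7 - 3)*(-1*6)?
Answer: 7200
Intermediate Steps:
L = 60 (L = -10*(-6) = 60)
x = 15 (x = 9 + 3*(-1*(-2)) = 9 + 3*2 = 9 + 6 = 15)
I(X) = 15*X
I(n(5)*4 + 0)*L = (15*((-3 + 5)*4 + 0))*60 = (15*(2*4 + 0))*60 = (15*(8 + 0))*60 = (15*8)*60 = 120*60 = 7200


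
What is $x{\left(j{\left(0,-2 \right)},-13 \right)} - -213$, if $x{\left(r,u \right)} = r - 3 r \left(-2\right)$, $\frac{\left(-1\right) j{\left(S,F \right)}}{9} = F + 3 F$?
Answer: $717$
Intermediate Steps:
$j{\left(S,F \right)} = - 36 F$ ($j{\left(S,F \right)} = - 9 \left(F + 3 F\right) = - 9 \cdot 4 F = - 36 F$)
$x{\left(r,u \right)} = 7 r$ ($x{\left(r,u \right)} = r - - 6 r = r + 6 r = 7 r$)
$x{\left(j{\left(0,-2 \right)},-13 \right)} - -213 = 7 \left(\left(-36\right) \left(-2\right)\right) - -213 = 7 \cdot 72 + 213 = 504 + 213 = 717$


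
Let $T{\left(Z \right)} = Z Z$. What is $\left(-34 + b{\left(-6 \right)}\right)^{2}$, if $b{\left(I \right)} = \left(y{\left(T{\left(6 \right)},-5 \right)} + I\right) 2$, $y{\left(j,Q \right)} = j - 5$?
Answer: $256$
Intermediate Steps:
$T{\left(Z \right)} = Z^{2}$
$y{\left(j,Q \right)} = -5 + j$
$b{\left(I \right)} = 62 + 2 I$ ($b{\left(I \right)} = \left(\left(-5 + 6^{2}\right) + I\right) 2 = \left(\left(-5 + 36\right) + I\right) 2 = \left(31 + I\right) 2 = 62 + 2 I$)
$\left(-34 + b{\left(-6 \right)}\right)^{2} = \left(-34 + \left(62 + 2 \left(-6\right)\right)\right)^{2} = \left(-34 + \left(62 - 12\right)\right)^{2} = \left(-34 + 50\right)^{2} = 16^{2} = 256$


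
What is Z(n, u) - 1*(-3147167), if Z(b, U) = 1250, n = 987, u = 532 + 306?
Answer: 3148417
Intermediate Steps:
u = 838
Z(n, u) - 1*(-3147167) = 1250 - 1*(-3147167) = 1250 + 3147167 = 3148417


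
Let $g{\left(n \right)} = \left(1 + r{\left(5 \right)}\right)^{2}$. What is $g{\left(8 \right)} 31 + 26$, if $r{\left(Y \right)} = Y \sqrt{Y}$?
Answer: $3932 + 310 \sqrt{5} \approx 4625.2$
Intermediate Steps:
$r{\left(Y \right)} = Y^{\frac{3}{2}}$
$g{\left(n \right)} = \left(1 + 5 \sqrt{5}\right)^{2}$ ($g{\left(n \right)} = \left(1 + 5^{\frac{3}{2}}\right)^{2} = \left(1 + 5 \sqrt{5}\right)^{2}$)
$g{\left(8 \right)} 31 + 26 = \left(126 + 10 \sqrt{5}\right) 31 + 26 = \left(3906 + 310 \sqrt{5}\right) + 26 = 3932 + 310 \sqrt{5}$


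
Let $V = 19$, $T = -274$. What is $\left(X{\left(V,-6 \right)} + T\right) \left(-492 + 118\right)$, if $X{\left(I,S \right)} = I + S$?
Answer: $97614$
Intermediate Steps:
$\left(X{\left(V,-6 \right)} + T\right) \left(-492 + 118\right) = \left(\left(19 - 6\right) - 274\right) \left(-492 + 118\right) = \left(13 - 274\right) \left(-374\right) = \left(-261\right) \left(-374\right) = 97614$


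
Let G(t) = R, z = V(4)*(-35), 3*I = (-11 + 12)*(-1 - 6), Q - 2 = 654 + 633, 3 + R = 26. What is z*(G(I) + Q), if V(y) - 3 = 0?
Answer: -137760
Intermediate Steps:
V(y) = 3 (V(y) = 3 + 0 = 3)
R = 23 (R = -3 + 26 = 23)
Q = 1289 (Q = 2 + (654 + 633) = 2 + 1287 = 1289)
I = -7/3 (I = ((-11 + 12)*(-1 - 6))/3 = (1*(-7))/3 = (⅓)*(-7) = -7/3 ≈ -2.3333)
z = -105 (z = 3*(-35) = -105)
G(t) = 23
z*(G(I) + Q) = -105*(23 + 1289) = -105*1312 = -137760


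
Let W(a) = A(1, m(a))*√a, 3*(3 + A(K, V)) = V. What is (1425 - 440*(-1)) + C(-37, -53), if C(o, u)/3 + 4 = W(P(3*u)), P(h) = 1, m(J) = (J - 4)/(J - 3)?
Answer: 3691/2 ≈ 1845.5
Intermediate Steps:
m(J) = (-4 + J)/(-3 + J)
A(K, V) = -3 + V/3
W(a) = √a*(-3 + (-4 + a)/(3*(-3 + a))) (W(a) = (-3 + ((-4 + a)/(-3 + a))/3)*√a = (-3 + (-4 + a)/(3*(-3 + a)))*√a = √a*(-3 + (-4 + a)/(3*(-3 + a))))
C(o, u) = -39/2 (C(o, u) = -12 + 3*(√1*(23 - 8*1)/(3*(-3 + 1))) = -12 + 3*((⅓)*1*(23 - 8)/(-2)) = -12 + 3*((⅓)*1*(-½)*15) = -12 + 3*(-5/2) = -12 - 15/2 = -39/2)
(1425 - 440*(-1)) + C(-37, -53) = (1425 - 440*(-1)) - 39/2 = (1425 + 440) - 39/2 = 1865 - 39/2 = 3691/2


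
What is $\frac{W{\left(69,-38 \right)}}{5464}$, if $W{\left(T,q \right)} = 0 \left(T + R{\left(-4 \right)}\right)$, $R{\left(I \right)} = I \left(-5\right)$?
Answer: $0$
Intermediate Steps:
$R{\left(I \right)} = - 5 I$
$W{\left(T,q \right)} = 0$ ($W{\left(T,q \right)} = 0 \left(T - -20\right) = 0 \left(T + 20\right) = 0 \left(20 + T\right) = 0$)
$\frac{W{\left(69,-38 \right)}}{5464} = \frac{0}{5464} = 0 \cdot \frac{1}{5464} = 0$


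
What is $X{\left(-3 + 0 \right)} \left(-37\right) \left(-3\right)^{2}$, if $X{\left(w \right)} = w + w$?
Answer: $1998$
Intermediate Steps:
$X{\left(w \right)} = 2 w$
$X{\left(-3 + 0 \right)} \left(-37\right) \left(-3\right)^{2} = 2 \left(-3 + 0\right) \left(-37\right) \left(-3\right)^{2} = 2 \left(-3\right) \left(-37\right) 9 = \left(-6\right) \left(-37\right) 9 = 222 \cdot 9 = 1998$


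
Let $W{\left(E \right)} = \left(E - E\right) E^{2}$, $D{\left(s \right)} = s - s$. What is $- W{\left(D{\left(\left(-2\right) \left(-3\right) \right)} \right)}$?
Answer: $0$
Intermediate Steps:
$D{\left(s \right)} = 0$
$W{\left(E \right)} = 0$ ($W{\left(E \right)} = 0 E^{2} = 0$)
$- W{\left(D{\left(\left(-2\right) \left(-3\right) \right)} \right)} = \left(-1\right) 0 = 0$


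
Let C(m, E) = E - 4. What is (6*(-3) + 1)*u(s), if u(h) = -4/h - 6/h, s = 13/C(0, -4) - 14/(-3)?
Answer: 4080/73 ≈ 55.890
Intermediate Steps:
C(m, E) = -4 + E
s = 73/24 (s = 13/(-4 - 4) - 14/(-3) = 13/(-8) - 14*(-⅓) = 13*(-⅛) + 14/3 = -13/8 + 14/3 = 73/24 ≈ 3.0417)
u(h) = -10/h
(6*(-3) + 1)*u(s) = (6*(-3) + 1)*(-10/73/24) = (-18 + 1)*(-10*24/73) = -17*(-240/73) = 4080/73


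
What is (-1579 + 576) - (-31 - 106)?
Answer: -866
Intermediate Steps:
(-1579 + 576) - (-31 - 106) = -1003 - 1*(-137) = -1003 + 137 = -866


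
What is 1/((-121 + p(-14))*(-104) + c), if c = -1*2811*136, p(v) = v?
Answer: -1/368256 ≈ -2.7155e-6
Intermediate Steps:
c = -382296 (c = -2811*136 = -382296)
1/((-121 + p(-14))*(-104) + c) = 1/((-121 - 14)*(-104) - 382296) = 1/(-135*(-104) - 382296) = 1/(14040 - 382296) = 1/(-368256) = -1/368256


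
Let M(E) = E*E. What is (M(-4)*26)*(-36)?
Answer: -14976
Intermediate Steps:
M(E) = E**2
(M(-4)*26)*(-36) = ((-4)**2*26)*(-36) = (16*26)*(-36) = 416*(-36) = -14976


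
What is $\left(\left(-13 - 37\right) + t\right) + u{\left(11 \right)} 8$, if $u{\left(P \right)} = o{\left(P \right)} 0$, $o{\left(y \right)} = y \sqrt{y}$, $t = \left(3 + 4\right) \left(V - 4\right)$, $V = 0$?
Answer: $-78$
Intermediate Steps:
$t = -28$ ($t = \left(3 + 4\right) \left(0 - 4\right) = 7 \left(-4\right) = -28$)
$o{\left(y \right)} = y^{\frac{3}{2}}$
$u{\left(P \right)} = 0$ ($u{\left(P \right)} = P^{\frac{3}{2}} \cdot 0 = 0$)
$\left(\left(-13 - 37\right) + t\right) + u{\left(11 \right)} 8 = \left(\left(-13 - 37\right) - 28\right) + 0 \cdot 8 = \left(-50 - 28\right) + 0 = -78 + 0 = -78$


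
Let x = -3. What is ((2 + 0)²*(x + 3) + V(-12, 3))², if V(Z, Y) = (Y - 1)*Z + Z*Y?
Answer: 3600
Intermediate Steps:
V(Z, Y) = Y*Z + Z*(-1 + Y) (V(Z, Y) = (-1 + Y)*Z + Y*Z = Z*(-1 + Y) + Y*Z = Y*Z + Z*(-1 + Y))
((2 + 0)²*(x + 3) + V(-12, 3))² = ((2 + 0)²*(-3 + 3) - 12*(-1 + 2*3))² = (2²*0 - 12*(-1 + 6))² = (4*0 - 12*5)² = (0 - 60)² = (-60)² = 3600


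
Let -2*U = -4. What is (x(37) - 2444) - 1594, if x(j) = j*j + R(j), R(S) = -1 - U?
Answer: -2672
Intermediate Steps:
U = 2 (U = -1/2*(-4) = 2)
R(S) = -3 (R(S) = -1 - 1*2 = -1 - 2 = -3)
x(j) = -3 + j**2 (x(j) = j*j - 3 = j**2 - 3 = -3 + j**2)
(x(37) - 2444) - 1594 = ((-3 + 37**2) - 2444) - 1594 = ((-3 + 1369) - 2444) - 1594 = (1366 - 2444) - 1594 = -1078 - 1594 = -2672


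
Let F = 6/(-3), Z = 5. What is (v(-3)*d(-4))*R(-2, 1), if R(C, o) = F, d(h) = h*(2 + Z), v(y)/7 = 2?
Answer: 784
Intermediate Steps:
v(y) = 14 (v(y) = 7*2 = 14)
F = -2 (F = 6*(-⅓) = -2)
d(h) = 7*h (d(h) = h*(2 + 5) = h*7 = 7*h)
R(C, o) = -2
(v(-3)*d(-4))*R(-2, 1) = (14*(7*(-4)))*(-2) = (14*(-28))*(-2) = -392*(-2) = 784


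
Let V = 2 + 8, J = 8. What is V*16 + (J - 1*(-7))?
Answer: 175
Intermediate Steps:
V = 10
V*16 + (J - 1*(-7)) = 10*16 + (8 - 1*(-7)) = 160 + (8 + 7) = 160 + 15 = 175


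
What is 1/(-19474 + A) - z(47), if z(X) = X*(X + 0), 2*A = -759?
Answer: -87712765/39707 ≈ -2209.0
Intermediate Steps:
A = -759/2 (A = (½)*(-759) = -759/2 ≈ -379.50)
z(X) = X² (z(X) = X*X = X²)
1/(-19474 + A) - z(47) = 1/(-19474 - 759/2) - 1*47² = 1/(-39707/2) - 1*2209 = -2/39707 - 2209 = -87712765/39707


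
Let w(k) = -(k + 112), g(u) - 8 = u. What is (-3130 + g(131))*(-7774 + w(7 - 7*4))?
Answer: 23524215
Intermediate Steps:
g(u) = 8 + u
w(k) = -112 - k (w(k) = -(112 + k) = -112 - k)
(-3130 + g(131))*(-7774 + w(7 - 7*4)) = (-3130 + (8 + 131))*(-7774 + (-112 - (7 - 7*4))) = (-3130 + 139)*(-7774 + (-112 - (7 - 28))) = -2991*(-7774 + (-112 - 1*(-21))) = -2991*(-7774 + (-112 + 21)) = -2991*(-7774 - 91) = -2991*(-7865) = 23524215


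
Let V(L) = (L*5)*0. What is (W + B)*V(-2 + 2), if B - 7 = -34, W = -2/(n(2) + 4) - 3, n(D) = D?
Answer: 0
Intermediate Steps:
V(L) = 0 (V(L) = (5*L)*0 = 0)
W = -10/3 (W = -2/(2 + 4) - 3 = -2/6 - 3 = (⅙)*(-2) - 3 = -⅓ - 3 = -10/3 ≈ -3.3333)
B = -27 (B = 7 - 34 = -27)
(W + B)*V(-2 + 2) = (-10/3 - 27)*0 = -91/3*0 = 0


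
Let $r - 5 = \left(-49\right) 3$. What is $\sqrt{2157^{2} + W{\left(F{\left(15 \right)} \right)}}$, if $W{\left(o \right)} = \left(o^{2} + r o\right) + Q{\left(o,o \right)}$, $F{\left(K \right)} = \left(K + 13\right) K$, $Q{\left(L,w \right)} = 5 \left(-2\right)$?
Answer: $\sqrt{4769399} \approx 2183.9$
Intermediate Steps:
$Q{\left(L,w \right)} = -10$
$r = -142$ ($r = 5 - 147 = -142$)
$F{\left(K \right)} = K \left(13 + K\right)$ ($F{\left(K \right)} = \left(13 + K\right) K = K \left(13 + K\right)$)
$W{\left(o \right)} = -10 + o^{2} - 142 o$ ($W{\left(o \right)} = \left(o^{2} - 142 o\right) - 10 = -10 + o^{2} - 142 o$)
$\sqrt{2157^{2} + W{\left(F{\left(15 \right)} \right)}} = \sqrt{2157^{2} - \left(10 - 225 \left(13 + 15\right)^{2} + 142 \cdot 15 \left(13 + 15\right)\right)} = \sqrt{4652649 - \left(10 - 176400 + 142 \cdot 15 \cdot 28\right)} = \sqrt{4652649 - \left(59650 - 176400\right)} = \sqrt{4652649 - -116750} = \sqrt{4652649 + 116750} = \sqrt{4769399}$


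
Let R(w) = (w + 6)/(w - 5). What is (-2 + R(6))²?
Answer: 100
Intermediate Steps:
R(w) = (6 + w)/(-5 + w)
(-2 + R(6))² = (-2 + (6 + 6)/(-5 + 6))² = (-2 + 12/1)² = (-2 + 1*12)² = (-2 + 12)² = 10² = 100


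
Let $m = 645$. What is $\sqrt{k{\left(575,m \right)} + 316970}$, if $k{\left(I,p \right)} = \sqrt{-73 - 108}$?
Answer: $\sqrt{316970 + i \sqrt{181}} \approx 563.0 + 0.01 i$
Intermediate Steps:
$k{\left(I,p \right)} = i \sqrt{181}$ ($k{\left(I,p \right)} = \sqrt{-181} = i \sqrt{181}$)
$\sqrt{k{\left(575,m \right)} + 316970} = \sqrt{i \sqrt{181} + 316970} = \sqrt{316970 + i \sqrt{181}}$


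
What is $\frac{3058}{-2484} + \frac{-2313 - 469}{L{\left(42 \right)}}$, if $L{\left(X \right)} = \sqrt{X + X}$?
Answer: $- \frac{1529}{1242} - \frac{1391 \sqrt{21}}{21} \approx -304.77$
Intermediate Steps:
$L{\left(X \right)} = \sqrt{2} \sqrt{X}$ ($L{\left(X \right)} = \sqrt{2 X} = \sqrt{2} \sqrt{X}$)
$\frac{3058}{-2484} + \frac{-2313 - 469}{L{\left(42 \right)}} = \frac{3058}{-2484} + \frac{-2313 - 469}{\sqrt{2} \sqrt{42}} = 3058 \left(- \frac{1}{2484}\right) + \frac{-2313 - 469}{2 \sqrt{21}} = - \frac{1529}{1242} - 2782 \frac{\sqrt{21}}{42} = - \frac{1529}{1242} - \frac{1391 \sqrt{21}}{21}$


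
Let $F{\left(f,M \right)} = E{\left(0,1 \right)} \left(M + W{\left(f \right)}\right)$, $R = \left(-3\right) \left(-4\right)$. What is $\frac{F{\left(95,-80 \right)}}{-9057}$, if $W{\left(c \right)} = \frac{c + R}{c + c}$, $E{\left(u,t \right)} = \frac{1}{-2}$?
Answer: $- \frac{5031}{1147220} \approx -0.0043854$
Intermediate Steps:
$R = 12$
$E{\left(u,t \right)} = - \frac{1}{2}$
$W{\left(c \right)} = \frac{12 + c}{2 c}$ ($W{\left(c \right)} = \frac{c + 12}{c + c} = \frac{12 + c}{2 c}$)
$F{\left(f,M \right)} = - \frac{M}{2} - \frac{12 + f}{4 f}$ ($F{\left(f,M \right)} = - \frac{M + \frac{12 + f}{2 f}}{2} = - \frac{M}{2} - \frac{12 + f}{4 f}$)
$\frac{F{\left(95,-80 \right)}}{-9057} = \frac{- \frac{1}{4} - \frac{3}{95} - -40}{-9057} = \left(- \frac{1}{4} - \frac{3}{95} + 40\right) \left(- \frac{1}{9057}\right) = \frac{15093}{380} \left(- \frac{1}{9057}\right) = - \frac{5031}{1147220}$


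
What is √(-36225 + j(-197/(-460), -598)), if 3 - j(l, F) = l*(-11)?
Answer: I*√1915894595/230 ≈ 190.31*I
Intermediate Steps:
j(l, F) = 3 + 11*l (j(l, F) = 3 - l*(-11) = 3 - (-11)*l = 3 + 11*l)
√(-36225 + j(-197/(-460), -598)) = √(-36225 + (3 + 11*(-197/(-460)))) = √(-36225 + (3 + 11*(-197*(-1/460)))) = √(-36225 + (3 + 11*(197/460))) = √(-36225 + (3 + 2167/460)) = √(-36225 + 3547/460) = √(-16659953/460) = I*√1915894595/230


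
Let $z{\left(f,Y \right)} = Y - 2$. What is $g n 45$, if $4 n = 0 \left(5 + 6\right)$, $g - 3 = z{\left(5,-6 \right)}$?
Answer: $0$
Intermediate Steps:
$z{\left(f,Y \right)} = -2 + Y$ ($z{\left(f,Y \right)} = Y - 2 = -2 + Y$)
$g = -5$ ($g = 3 - 8 = -5$)
$n = 0$ ($n = \frac{0 \left(5 + 6\right)}{4} = \frac{0 \cdot 11}{4} = \frac{1}{4} \cdot 0 = 0$)
$g n 45 = \left(-5\right) 0 \cdot 45 = 0 \cdot 45 = 0$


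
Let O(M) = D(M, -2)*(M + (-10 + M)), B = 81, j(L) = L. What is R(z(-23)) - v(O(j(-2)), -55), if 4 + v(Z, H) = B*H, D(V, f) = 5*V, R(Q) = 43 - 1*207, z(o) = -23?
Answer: 4295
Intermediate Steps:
R(Q) = -164 (R(Q) = 43 - 207 = -164)
O(M) = 5*M*(-10 + 2*M) (O(M) = (5*M)*(M + (-10 + M)) = (5*M)*(-10 + 2*M) = 5*M*(-10 + 2*M))
v(Z, H) = -4 + 81*H
R(z(-23)) - v(O(j(-2)), -55) = -164 - (-4 + 81*(-55)) = -164 - (-4 - 4455) = -164 - 1*(-4459) = -164 + 4459 = 4295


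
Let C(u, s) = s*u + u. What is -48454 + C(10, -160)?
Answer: -50044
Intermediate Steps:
C(u, s) = u + s*u
-48454 + C(10, -160) = -48454 + 10*(1 - 160) = -48454 + 10*(-159) = -48454 - 1590 = -50044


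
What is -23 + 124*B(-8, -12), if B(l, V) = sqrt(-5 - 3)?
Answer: -23 + 248*I*sqrt(2) ≈ -23.0 + 350.73*I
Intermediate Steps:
B(l, V) = 2*I*sqrt(2) (B(l, V) = sqrt(-8) = 2*I*sqrt(2))
-23 + 124*B(-8, -12) = -23 + 124*(2*I*sqrt(2)) = -23 + 248*I*sqrt(2)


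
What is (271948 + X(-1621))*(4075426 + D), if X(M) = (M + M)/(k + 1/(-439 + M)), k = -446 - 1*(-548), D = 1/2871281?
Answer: 668573473423390823727444/603310692439 ≈ 1.1082e+12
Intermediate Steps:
D = 1/2871281 ≈ 3.4828e-7
k = 102 (k = -446 + 548 = 102)
X(M) = 2*M/(102 + 1/(-439 + M)) (X(M) = (M + M)/(102 + 1/(-439 + M)) = (2*M)/(102 + 1/(-439 + M)) = 2*M/(102 + 1/(-439 + M)))
(271948 + X(-1621))*(4075426 + D) = (271948 + 2*(-1621)*(-439 - 1621)/(-44777 + 102*(-1621)))*(4075426 + 1/2871281) = (271948 + 2*(-1621)*(-2060)/(-44777 - 165342))*(11701693240707/2871281) = (271948 + 2*(-1621)*(-2060)/(-210119))*(11701693240707/2871281) = (271948 + 2*(-1621)*(-1/210119)*(-2060))*(11701693240707/2871281) = (271948 - 6678520/210119)*(11701693240707/2871281) = (57134763292/210119)*(11701693240707/2871281) = 668573473423390823727444/603310692439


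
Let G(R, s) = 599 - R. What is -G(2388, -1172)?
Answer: 1789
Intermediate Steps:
-G(2388, -1172) = -(599 - 1*2388) = -(599 - 2388) = -1*(-1789) = 1789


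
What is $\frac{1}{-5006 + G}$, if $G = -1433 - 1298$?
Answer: $- \frac{1}{7737} \approx -0.00012925$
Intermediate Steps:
$G = -2731$ ($G = -1433 - 1298 = -2731$)
$\frac{1}{-5006 + G} = \frac{1}{-5006 - 2731} = \frac{1}{-7737} = - \frac{1}{7737}$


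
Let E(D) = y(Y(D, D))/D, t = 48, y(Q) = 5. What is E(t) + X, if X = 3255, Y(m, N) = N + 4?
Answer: 156245/48 ≈ 3255.1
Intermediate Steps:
Y(m, N) = 4 + N
E(D) = 5/D
E(t) + X = 5/48 + 3255 = 156245/48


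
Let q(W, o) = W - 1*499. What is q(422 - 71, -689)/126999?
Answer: -148/126999 ≈ -0.0011654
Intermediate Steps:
q(W, o) = -499 + W (q(W, o) = W - 499 = -499 + W)
q(422 - 71, -689)/126999 = (-499 + (422 - 71))/126999 = (-499 + 351)*(1/126999) = -148*1/126999 = -148/126999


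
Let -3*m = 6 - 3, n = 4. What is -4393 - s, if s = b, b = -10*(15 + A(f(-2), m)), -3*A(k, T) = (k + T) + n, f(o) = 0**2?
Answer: -4253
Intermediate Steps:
f(o) = 0
m = -1 (m = -(6 - 3)/3 = -1/3*3 = -1)
A(k, T) = -4/3 - T/3 - k/3 (A(k, T) = -((k + T) + 4)/3 = -((T + k) + 4)/3 = -(4 + T + k)/3 = -4/3 - T/3 - k/3)
b = -140 (b = -10*(15 + (-4/3 - 1/3*(-1) - 1/3*0)) = -10*(15 + (-4/3 + 1/3 + 0)) = -10*(15 - 1) = -10*14 = -140)
s = -140
-4393 - s = -4393 - 1*(-140) = -4393 + 140 = -4253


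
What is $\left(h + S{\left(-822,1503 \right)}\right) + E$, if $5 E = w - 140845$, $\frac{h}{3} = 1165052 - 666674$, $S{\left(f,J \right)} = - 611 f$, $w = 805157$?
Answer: $\frac{10651192}{5} \approx 2.1302 \cdot 10^{6}$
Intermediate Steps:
$h = 1495134$ ($h = 3 \left(1165052 - 666674\right) = 3 \cdot 498378 = 1495134$)
$E = \frac{664312}{5}$ ($E = \frac{805157 - 140845}{5} = \frac{1}{5} \cdot 664312 = \frac{664312}{5} \approx 1.3286 \cdot 10^{5}$)
$\left(h + S{\left(-822,1503 \right)}\right) + E = \left(1495134 - -502242\right) + \frac{664312}{5} = \left(1495134 + 502242\right) + \frac{664312}{5} = 1997376 + \frac{664312}{5} = \frac{10651192}{5}$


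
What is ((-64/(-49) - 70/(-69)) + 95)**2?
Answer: 108267979681/11431161 ≈ 9471.3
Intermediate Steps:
((-64/(-49) - 70/(-69)) + 95)**2 = ((-64*(-1/49) - 70*(-1/69)) + 95)**2 = ((64/49 + 70/69) + 95)**2 = (7846/3381 + 95)**2 = (329041/3381)**2 = 108267979681/11431161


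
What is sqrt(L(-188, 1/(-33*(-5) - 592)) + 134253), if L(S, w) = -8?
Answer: sqrt(134245) ≈ 366.39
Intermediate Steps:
sqrt(L(-188, 1/(-33*(-5) - 592)) + 134253) = sqrt(-8 + 134253) = sqrt(134245)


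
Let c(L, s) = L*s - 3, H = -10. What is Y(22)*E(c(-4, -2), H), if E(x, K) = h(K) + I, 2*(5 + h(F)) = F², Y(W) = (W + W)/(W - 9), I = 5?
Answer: 2200/13 ≈ 169.23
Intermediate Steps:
Y(W) = 2*W/(-9 + W) (Y(W) = (2*W)/(-9 + W) = 2*W/(-9 + W))
h(F) = -5 + F²/2
c(L, s) = -3 + L*s
E(x, K) = K²/2 (E(x, K) = (-5 + K²/2) + 5 = K²/2)
Y(22)*E(c(-4, -2), H) = (2*22/(-9 + 22))*((½)*(-10)²) = (2*22/13)*((½)*100) = (2*22*(1/13))*50 = (44/13)*50 = 2200/13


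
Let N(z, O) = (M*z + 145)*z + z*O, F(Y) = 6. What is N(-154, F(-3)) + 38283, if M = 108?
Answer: 2576357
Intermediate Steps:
N(z, O) = O*z + z*(145 + 108*z) (N(z, O) = (108*z + 145)*z + z*O = (145 + 108*z)*z + O*z = z*(145 + 108*z) + O*z = O*z + z*(145 + 108*z))
N(-154, F(-3)) + 38283 = -154*(145 + 6 + 108*(-154)) + 38283 = -154*(145 + 6 - 16632) + 38283 = -154*(-16481) + 38283 = 2538074 + 38283 = 2576357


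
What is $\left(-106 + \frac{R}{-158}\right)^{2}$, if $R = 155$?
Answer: $\frac{285711409}{24964} \approx 11445.0$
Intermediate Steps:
$\left(-106 + \frac{R}{-158}\right)^{2} = \left(-106 + \frac{155}{-158}\right)^{2} = \left(-106 + 155 \left(- \frac{1}{158}\right)\right)^{2} = \left(-106 - \frac{155}{158}\right)^{2} = \left(- \frac{16903}{158}\right)^{2} = \frac{285711409}{24964}$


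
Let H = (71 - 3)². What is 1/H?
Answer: 1/4624 ≈ 0.00021626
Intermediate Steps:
H = 4624 (H = 68² = 4624)
1/H = 1/4624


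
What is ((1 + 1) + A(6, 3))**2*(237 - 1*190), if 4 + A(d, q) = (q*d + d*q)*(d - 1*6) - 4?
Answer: 1692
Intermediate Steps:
A(d, q) = -8 + 2*d*q*(-6 + d) (A(d, q) = -4 + ((q*d + d*q)*(d - 1*6) - 4) = -4 + ((d*q + d*q)*(d - 6) - 4) = -4 + ((2*d*q)*(-6 + d) - 4) = -4 + (2*d*q*(-6 + d) - 4) = -4 + (-4 + 2*d*q*(-6 + d)) = -8 + 2*d*q*(-6 + d))
((1 + 1) + A(6, 3))**2*(237 - 1*190) = ((1 + 1) + (-8 - 12*6*3 + 2*3*6**2))**2*(237 - 1*190) = (2 + (-8 - 216 + 2*3*36))**2*(237 - 190) = (2 + (-8 - 216 + 216))**2*47 = (2 - 8)**2*47 = (-6)**2*47 = 36*47 = 1692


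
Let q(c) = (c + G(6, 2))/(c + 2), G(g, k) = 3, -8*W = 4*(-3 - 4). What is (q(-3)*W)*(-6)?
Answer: 0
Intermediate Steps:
W = 7/2 (W = -(-3 - 4)/2 = -(-7)/2 = -⅛*(-28) = 7/2 ≈ 3.5000)
q(c) = (3 + c)/(2 + c) (q(c) = (c + 3)/(c + 2) = (3 + c)/(2 + c))
(q(-3)*W)*(-6) = (((3 - 3)/(2 - 3))*(7/2))*(-6) = ((0/(-1))*(7/2))*(-6) = (-1*0*(7/2))*(-6) = (0*(7/2))*(-6) = 0*(-6) = 0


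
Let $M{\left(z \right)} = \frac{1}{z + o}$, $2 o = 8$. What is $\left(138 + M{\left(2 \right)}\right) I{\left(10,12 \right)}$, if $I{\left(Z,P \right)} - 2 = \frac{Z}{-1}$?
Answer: $- \frac{3316}{3} \approx -1105.3$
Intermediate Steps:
$o = 4$ ($o = \frac{1}{2} \cdot 8 = 4$)
$I{\left(Z,P \right)} = 2 - Z$ ($I{\left(Z,P \right)} = 2 + \frac{Z}{-1} = 2 + Z \left(-1\right) = 2 - Z$)
$M{\left(z \right)} = \frac{1}{4 + z}$ ($M{\left(z \right)} = \frac{1}{z + 4} = \frac{1}{4 + z}$)
$\left(138 + M{\left(2 \right)}\right) I{\left(10,12 \right)} = \left(138 + \frac{1}{4 + 2}\right) \left(2 - 10\right) = \left(138 + \frac{1}{6}\right) \left(2 - 10\right) = \left(138 + \frac{1}{6}\right) \left(-8\right) = \frac{829}{6} \left(-8\right) = - \frac{3316}{3}$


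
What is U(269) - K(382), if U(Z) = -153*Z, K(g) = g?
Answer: -41539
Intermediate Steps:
U(269) - K(382) = -153*269 - 1*382 = -41157 - 382 = -41539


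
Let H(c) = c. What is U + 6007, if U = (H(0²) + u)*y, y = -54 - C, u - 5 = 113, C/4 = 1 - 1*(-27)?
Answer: -13581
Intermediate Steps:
C = 112 (C = 4*(1 - 1*(-27)) = 4*(1 + 27) = 4*28 = 112)
u = 118 (u = 5 + 113 = 118)
y = -166 (y = -54 - 1*112 = -54 - 112 = -166)
U = -19588 (U = (0² + 118)*(-166) = (0 + 118)*(-166) = 118*(-166) = -19588)
U + 6007 = -19588 + 6007 = -13581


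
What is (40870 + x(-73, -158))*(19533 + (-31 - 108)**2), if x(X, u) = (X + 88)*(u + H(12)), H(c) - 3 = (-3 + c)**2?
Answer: 1544835040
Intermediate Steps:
H(c) = 3 + (-3 + c)**2
x(X, u) = (84 + u)*(88 + X) (x(X, u) = (X + 88)*(u + (3 + (-3 + 12)**2)) = (88 + X)*(u + (3 + 9**2)) = (88 + X)*(u + (3 + 81)) = (88 + X)*(u + 84) = (88 + X)*(84 + u) = (84 + u)*(88 + X))
(40870 + x(-73, -158))*(19533 + (-31 - 108)**2) = (40870 + (7392 + 84*(-73) + 88*(-158) - 73*(-158)))*(19533 + (-31 - 108)**2) = (40870 + (7392 - 6132 - 13904 + 11534))*(19533 + (-139)**2) = (40870 - 1110)*(19533 + 19321) = 39760*38854 = 1544835040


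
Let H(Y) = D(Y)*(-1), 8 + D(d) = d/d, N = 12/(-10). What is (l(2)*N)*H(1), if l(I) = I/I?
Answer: -42/5 ≈ -8.4000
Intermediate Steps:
N = -6/5 (N = 12*(-⅒) = -6/5 ≈ -1.2000)
l(I) = 1
D(d) = -7 (D(d) = -8 + d/d = -8 + 1 = -7)
H(Y) = 7 (H(Y) = -7*(-1) = 7)
(l(2)*N)*H(1) = (1*(-6/5))*7 = -6/5*7 = -42/5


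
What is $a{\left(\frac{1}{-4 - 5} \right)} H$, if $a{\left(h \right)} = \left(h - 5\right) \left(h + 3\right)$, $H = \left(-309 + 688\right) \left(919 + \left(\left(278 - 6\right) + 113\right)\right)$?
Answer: $- \frac{591082336}{81} \approx -7.2973 \cdot 10^{6}$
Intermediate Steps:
$H = 494216$ ($H = 379 \left(919 + \left(272 + 113\right)\right) = 379 \left(919 + 385\right) = 379 \cdot 1304 = 494216$)
$a{\left(h \right)} = \left(-5 + h\right) \left(3 + h\right)$
$a{\left(\frac{1}{-4 - 5} \right)} H = \left(-15 + \left(\frac{1}{-4 - 5}\right)^{2} - \frac{2}{-4 - 5}\right) 494216 = \left(-15 + \left(\frac{1}{-9}\right)^{2} - \frac{2}{-9}\right) 494216 = \left(-15 + \left(- \frac{1}{9}\right)^{2} - - \frac{2}{9}\right) 494216 = \left(-15 + \frac{1}{81} + \frac{2}{9}\right) 494216 = \left(- \frac{1196}{81}\right) 494216 = - \frac{591082336}{81}$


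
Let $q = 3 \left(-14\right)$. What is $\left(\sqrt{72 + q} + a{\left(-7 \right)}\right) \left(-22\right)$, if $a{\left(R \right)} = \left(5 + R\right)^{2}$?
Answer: $-88 - 22 \sqrt{30} \approx -208.5$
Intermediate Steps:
$q = -42$
$\left(\sqrt{72 + q} + a{\left(-7 \right)}\right) \left(-22\right) = \left(\sqrt{72 - 42} + \left(5 - 7\right)^{2}\right) \left(-22\right) = \left(\sqrt{30} + \left(-2\right)^{2}\right) \left(-22\right) = \left(\sqrt{30} + 4\right) \left(-22\right) = \left(4 + \sqrt{30}\right) \left(-22\right) = -88 - 22 \sqrt{30}$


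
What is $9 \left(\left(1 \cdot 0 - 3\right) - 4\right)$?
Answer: $-63$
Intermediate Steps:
$9 \left(\left(1 \cdot 0 - 3\right) - 4\right) = 9 \left(\left(0 - 3\right) - 4\right) = 9 \left(-3 - 4\right) = 9 \left(-7\right) = -63$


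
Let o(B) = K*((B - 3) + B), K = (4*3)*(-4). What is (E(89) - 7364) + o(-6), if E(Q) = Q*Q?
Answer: 1277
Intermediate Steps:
K = -48 (K = 12*(-4) = -48)
E(Q) = Q²
o(B) = 144 - 96*B (o(B) = -48*((B - 3) + B) = -48*((-3 + B) + B) = -48*(-3 + 2*B) = 144 - 96*B)
(E(89) - 7364) + o(-6) = (89² - 7364) + (144 - 96*(-6)) = (7921 - 7364) + (144 + 576) = 557 + 720 = 1277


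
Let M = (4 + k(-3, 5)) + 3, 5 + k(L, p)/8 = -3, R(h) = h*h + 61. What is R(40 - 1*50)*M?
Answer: -9177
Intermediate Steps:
R(h) = 61 + h² (R(h) = h² + 61 = 61 + h²)
k(L, p) = -64 (k(L, p) = -40 + 8*(-3) = -40 - 24 = -64)
M = -57 (M = (4 - 64) + 3 = -60 + 3 = -57)
R(40 - 1*50)*M = (61 + (40 - 1*50)²)*(-57) = (61 + (40 - 50)²)*(-57) = (61 + (-10)²)*(-57) = (61 + 100)*(-57) = 161*(-57) = -9177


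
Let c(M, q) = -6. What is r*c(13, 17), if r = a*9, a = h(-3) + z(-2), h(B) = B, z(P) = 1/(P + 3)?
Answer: 108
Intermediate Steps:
z(P) = 1/(3 + P)
a = -2 (a = -3 + 1/(3 - 2) = -3 + 1/1 = -3 + 1 = -2)
r = -18 (r = -2*9 = -18)
r*c(13, 17) = -18*(-6) = 108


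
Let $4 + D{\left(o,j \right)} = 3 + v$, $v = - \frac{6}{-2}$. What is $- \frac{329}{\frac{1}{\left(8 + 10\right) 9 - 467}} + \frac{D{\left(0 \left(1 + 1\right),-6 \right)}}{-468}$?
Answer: $\frac{23480729}{234} \approx 1.0035 \cdot 10^{5}$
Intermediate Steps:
$v = 3$ ($v = \left(-6\right) \left(- \frac{1}{2}\right) = 3$)
$D{\left(o,j \right)} = 2$ ($D{\left(o,j \right)} = -4 + \left(3 + 3\right) = -4 + 6 = 2$)
$- \frac{329}{\frac{1}{\left(8 + 10\right) 9 - 467}} + \frac{D{\left(0 \left(1 + 1\right),-6 \right)}}{-468} = - \frac{329}{\frac{1}{\left(8 + 10\right) 9 - 467}} + \frac{2}{-468} = - \frac{329}{\frac{1}{18 \cdot 9 - 467}} + 2 \left(- \frac{1}{468}\right) = - \frac{329}{\frac{1}{162 - 467}} - \frac{1}{234} = - \frac{329}{\frac{1}{-305}} - \frac{1}{234} = - \frac{329}{- \frac{1}{305}} - \frac{1}{234} = \left(-329\right) \left(-305\right) - \frac{1}{234} = 100345 - \frac{1}{234} = \frac{23480729}{234}$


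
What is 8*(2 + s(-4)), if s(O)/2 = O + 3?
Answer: 0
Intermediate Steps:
s(O) = 6 + 2*O (s(O) = 2*(O + 3) = 2*(3 + O) = 6 + 2*O)
8*(2 + s(-4)) = 8*(2 + (6 + 2*(-4))) = 8*(2 + (6 - 8)) = 8*(2 - 2) = 8*0 = 0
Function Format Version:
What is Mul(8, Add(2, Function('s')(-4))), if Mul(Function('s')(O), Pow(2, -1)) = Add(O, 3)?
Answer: 0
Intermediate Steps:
Function('s')(O) = Add(6, Mul(2, O)) (Function('s')(O) = Mul(2, Add(O, 3)) = Mul(2, Add(3, O)) = Add(6, Mul(2, O)))
Mul(8, Add(2, Function('s')(-4))) = Mul(8, Add(2, Add(6, Mul(2, -4)))) = Mul(8, Add(2, Add(6, -8))) = Mul(8, Add(2, -2)) = Mul(8, 0) = 0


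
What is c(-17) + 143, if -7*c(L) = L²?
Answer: 712/7 ≈ 101.71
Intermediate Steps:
c(L) = -L²/7
c(-17) + 143 = -⅐*(-17)² + 143 = -⅐*289 + 143 = -289/7 + 143 = 712/7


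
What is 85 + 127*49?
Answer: 6308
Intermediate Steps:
85 + 127*49 = 85 + 6223 = 6308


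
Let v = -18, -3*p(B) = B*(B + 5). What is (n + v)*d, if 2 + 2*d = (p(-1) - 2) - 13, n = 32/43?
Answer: 17437/129 ≈ 135.17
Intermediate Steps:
p(B) = -B*(5 + B)/3 (p(B) = -B*(B + 5)/3 = -B*(5 + B)/3)
n = 32/43 (n = 32*(1/43) = 32/43 ≈ 0.74419)
d = -47/6 (d = -1 + ((-⅓*(-1)*(5 - 1) - 2) - 13)/2 = -1 + ((-⅓*(-1)*4 - 2) - 13)/2 = -1 + ((4/3 - 2) - 13)/2 = -1 + (-⅔ - 13)/2 = -1 + (½)*(-41/3) = -1 - 41/6 = -47/6 ≈ -7.8333)
(n + v)*d = (32/43 - 18)*(-47/6) = -742/43*(-47/6) = 17437/129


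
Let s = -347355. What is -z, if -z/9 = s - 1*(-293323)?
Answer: -486288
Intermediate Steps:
z = 486288 (z = -9*(-347355 - 1*(-293323)) = -9*(-347355 + 293323) = -9*(-54032) = 486288)
-z = -1*486288 = -486288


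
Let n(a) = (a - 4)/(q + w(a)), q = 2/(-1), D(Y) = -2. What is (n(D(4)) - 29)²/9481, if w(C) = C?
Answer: 3025/37924 ≈ 0.079765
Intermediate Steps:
q = -2 (q = 2*(-1) = -2)
n(a) = (-4 + a)/(-2 + a) (n(a) = (a - 4)/(-2 + a) = (-4 + a)/(-2 + a))
(n(D(4)) - 29)²/9481 = ((-4 - 2)/(-2 - 2) - 29)²/9481 = (-6/(-4) - 29)²*(1/9481) = (-¼*(-6) - 29)²*(1/9481) = (3/2 - 29)²*(1/9481) = (-55/2)²*(1/9481) = (3025/4)*(1/9481) = 3025/37924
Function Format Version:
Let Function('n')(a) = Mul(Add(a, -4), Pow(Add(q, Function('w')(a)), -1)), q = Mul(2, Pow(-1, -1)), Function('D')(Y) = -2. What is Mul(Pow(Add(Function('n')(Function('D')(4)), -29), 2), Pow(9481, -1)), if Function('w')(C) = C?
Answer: Rational(3025, 37924) ≈ 0.079765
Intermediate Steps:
q = -2 (q = Mul(2, -1) = -2)
Function('n')(a) = Mul(Pow(Add(-2, a), -1), Add(-4, a)) (Function('n')(a) = Mul(Add(a, -4), Pow(Add(-2, a), -1)) = Mul(Add(-4, a), Pow(Add(-2, a), -1)) = Mul(Pow(Add(-2, a), -1), Add(-4, a)))
Mul(Pow(Add(Function('n')(Function('D')(4)), -29), 2), Pow(9481, -1)) = Mul(Pow(Add(Mul(Pow(Add(-2, -2), -1), Add(-4, -2)), -29), 2), Pow(9481, -1)) = Mul(Pow(Add(Mul(Pow(-4, -1), -6), -29), 2), Rational(1, 9481)) = Mul(Pow(Add(Mul(Rational(-1, 4), -6), -29), 2), Rational(1, 9481)) = Mul(Pow(Add(Rational(3, 2), -29), 2), Rational(1, 9481)) = Mul(Pow(Rational(-55, 2), 2), Rational(1, 9481)) = Mul(Rational(3025, 4), Rational(1, 9481)) = Rational(3025, 37924)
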